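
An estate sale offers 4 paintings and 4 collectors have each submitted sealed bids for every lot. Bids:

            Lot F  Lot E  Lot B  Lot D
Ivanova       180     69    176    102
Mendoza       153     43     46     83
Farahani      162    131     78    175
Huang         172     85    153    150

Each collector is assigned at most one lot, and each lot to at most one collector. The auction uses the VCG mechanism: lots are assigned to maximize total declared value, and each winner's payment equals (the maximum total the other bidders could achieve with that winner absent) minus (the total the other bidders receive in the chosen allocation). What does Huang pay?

Efficient allocation: Ivanova→Lot B ($176), Mendoza→Lot F ($153), Farahani→Lot E ($131), Huang→Lot D ($150); total welfare W = $610.
Huang receives Lot D at value $150, so the others get W − 150 = $460.
Without Huang: best allocation of the remaining 3 bidders over all 4 lots is Ivanova→Lot B ($176), Mendoza→Lot F ($153), Farahani→Lot D ($175), total $504.
VCG payment = (others' best without Huang) − (others' welfare with Huang) = 504 − 460 = $44.

Huang pays $44.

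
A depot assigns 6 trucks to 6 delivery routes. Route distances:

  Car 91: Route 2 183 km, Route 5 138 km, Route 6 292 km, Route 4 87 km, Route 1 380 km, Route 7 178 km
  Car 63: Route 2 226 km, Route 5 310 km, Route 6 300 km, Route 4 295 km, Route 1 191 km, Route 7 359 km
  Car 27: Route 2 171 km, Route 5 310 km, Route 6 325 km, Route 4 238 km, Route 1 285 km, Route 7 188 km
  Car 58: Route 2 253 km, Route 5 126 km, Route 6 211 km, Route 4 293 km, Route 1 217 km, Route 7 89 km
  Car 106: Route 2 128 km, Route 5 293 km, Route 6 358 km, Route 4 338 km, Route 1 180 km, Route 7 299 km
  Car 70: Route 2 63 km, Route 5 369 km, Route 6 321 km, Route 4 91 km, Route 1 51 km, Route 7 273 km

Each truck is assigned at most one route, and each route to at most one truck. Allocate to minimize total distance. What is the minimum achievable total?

Optimal: Car 91→Route 4 (87 km), Car 63→Route 6 (300 km), Car 27→Route 7 (188 km), Car 58→Route 5 (126 km), Car 106→Route 2 (128 km), Car 70→Route 1 (51 km) — total 87+300+188+126+128+51 = 880 km.
Row-greedy (each truck in turn takes its cheapest remaining route) gives 1152 km, worse by 272.
Swapping Car 58↔Car 63 (Car 58→Route 6 211 km, Car 63→Route 5 310 km) adds 95.
No other one-to-one assignment undercuts 880 km.

Minimum total: 880 km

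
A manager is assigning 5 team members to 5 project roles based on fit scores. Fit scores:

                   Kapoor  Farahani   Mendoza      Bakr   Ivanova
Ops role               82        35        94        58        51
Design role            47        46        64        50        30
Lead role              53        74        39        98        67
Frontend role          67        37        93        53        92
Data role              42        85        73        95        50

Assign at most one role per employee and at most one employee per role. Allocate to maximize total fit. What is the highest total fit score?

Treat this as an assignment problem: match each employee to one role.
Optimal: Kapoor→Ops role (82 pts), Farahani→Data role (85 pts), Mendoza→Design role (64 pts), Bakr→Lead role (98 pts), Ivanova→Frontend role (92 pts) — total 82+85+64+98+92 = 421 pts.
Column-greedy (each role in turn goes to its best remaining employee) gives 352 pts, worse by 69.
Next-best assignment: Kapoor→Design role, Farahani→Data role, Mendoza→Ops role, Bakr→Lead role, Ivanova→Frontend role = 416 pts.

Max total: 421 pts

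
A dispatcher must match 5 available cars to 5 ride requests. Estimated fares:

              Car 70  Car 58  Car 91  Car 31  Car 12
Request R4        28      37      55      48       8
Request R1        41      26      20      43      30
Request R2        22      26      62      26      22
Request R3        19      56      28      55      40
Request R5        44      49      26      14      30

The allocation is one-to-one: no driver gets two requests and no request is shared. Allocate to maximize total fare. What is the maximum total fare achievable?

Optimal: Car 70→Request R1 ($41), Car 58→Request R5 ($49), Car 91→Request R2 ($62), Car 31→Request R4 ($48), Car 12→Request R3 ($40) — total 41+49+62+48+40 = $240.
Column-greedy (each request in turn goes to its best remaining driver) gives $208, worse by 32.
No other one-to-one assignment exceeds $240.

Maximum total: $240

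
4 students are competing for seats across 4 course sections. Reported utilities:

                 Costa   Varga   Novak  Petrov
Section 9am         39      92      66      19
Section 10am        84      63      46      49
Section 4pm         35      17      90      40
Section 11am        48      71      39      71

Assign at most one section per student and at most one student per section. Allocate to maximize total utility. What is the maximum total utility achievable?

Max total: 337 points

Optimal: Costa→Section 10am (84 points), Varga→Section 9am (92 points), Novak→Section 4pm (90 points), Petrov→Section 11am (71 points) — total 84+92+90+71 = 337 points.
Next-best assignment: Costa→Section 11am, Varga→Section 9am, Novak→Section 4pm, Petrov→Section 10am = 279 points.
Swapping Varga↔Novak (Varga→Section 4pm 17 points, Novak→Section 9am 66 points) loses 99.
Every other assignment is strictly worse.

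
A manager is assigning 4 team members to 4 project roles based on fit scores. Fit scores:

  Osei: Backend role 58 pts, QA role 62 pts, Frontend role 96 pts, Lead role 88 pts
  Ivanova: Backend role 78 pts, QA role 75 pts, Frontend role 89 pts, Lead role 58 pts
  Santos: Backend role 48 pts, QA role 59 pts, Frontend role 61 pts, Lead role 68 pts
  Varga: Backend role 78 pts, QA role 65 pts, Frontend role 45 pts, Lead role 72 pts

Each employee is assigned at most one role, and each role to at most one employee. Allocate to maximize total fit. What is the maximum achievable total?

Optimal: Osei→Frontend role (96 pts), Ivanova→QA role (75 pts), Santos→Lead role (68 pts), Varga→Backend role (78 pts) — total 96+75+68+78 = 317 pts.
Max-entry greedy (repeatedly take the single best remaining cell) gives 305 pts, worse by 12.
Next-best assignment: Osei→Lead role, Ivanova→Frontend role, Santos→QA role, Varga→Backend role = 314 pts.
Checked against all permutations: 317 pts is optimal.

Maximum total: 317 pts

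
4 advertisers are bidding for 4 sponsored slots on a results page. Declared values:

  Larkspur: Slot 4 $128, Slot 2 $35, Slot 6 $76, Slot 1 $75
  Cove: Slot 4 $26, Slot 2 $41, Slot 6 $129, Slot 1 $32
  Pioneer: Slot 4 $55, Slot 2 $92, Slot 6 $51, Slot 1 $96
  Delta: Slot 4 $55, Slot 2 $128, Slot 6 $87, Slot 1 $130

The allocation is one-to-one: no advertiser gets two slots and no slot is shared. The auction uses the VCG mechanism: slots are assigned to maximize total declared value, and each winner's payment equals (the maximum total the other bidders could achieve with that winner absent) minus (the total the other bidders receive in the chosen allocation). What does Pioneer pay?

Pioneer pays $2.

Efficient allocation: Larkspur→Slot 4 ($128), Cove→Slot 6 ($129), Pioneer→Slot 1 ($96), Delta→Slot 2 ($128); total welfare W = $481.
Pioneer receives Slot 1 at value $96, so the others get W − 96 = $385.
Without Pioneer: best allocation of the remaining 3 bidders over all 4 slots is Larkspur→Slot 4 ($128), Cove→Slot 6 ($129), Delta→Slot 1 ($130), total $387.
VCG payment = (others' best without Pioneer) − (others' welfare with Pioneer) = 387 − 385 = $2.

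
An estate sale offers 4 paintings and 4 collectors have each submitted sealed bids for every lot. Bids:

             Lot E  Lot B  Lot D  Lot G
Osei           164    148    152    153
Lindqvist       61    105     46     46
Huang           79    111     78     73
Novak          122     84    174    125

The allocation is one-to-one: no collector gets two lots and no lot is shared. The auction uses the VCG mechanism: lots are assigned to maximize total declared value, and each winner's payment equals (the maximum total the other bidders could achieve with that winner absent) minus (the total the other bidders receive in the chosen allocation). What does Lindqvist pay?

Efficient allocation: Osei→Lot E ($164), Lindqvist→Lot B ($105), Huang→Lot G ($73), Novak→Lot D ($174); total welfare W = $516.
Lindqvist receives Lot B at value $105, so the others get W − 105 = $411.
Without Lindqvist: best allocation of the remaining 3 bidders over all 4 lots is Osei→Lot E ($164), Huang→Lot B ($111), Novak→Lot D ($174), total $449.
VCG payment = (others' best without Lindqvist) − (others' welfare with Lindqvist) = 449 − 411 = $38.

Lindqvist pays $38.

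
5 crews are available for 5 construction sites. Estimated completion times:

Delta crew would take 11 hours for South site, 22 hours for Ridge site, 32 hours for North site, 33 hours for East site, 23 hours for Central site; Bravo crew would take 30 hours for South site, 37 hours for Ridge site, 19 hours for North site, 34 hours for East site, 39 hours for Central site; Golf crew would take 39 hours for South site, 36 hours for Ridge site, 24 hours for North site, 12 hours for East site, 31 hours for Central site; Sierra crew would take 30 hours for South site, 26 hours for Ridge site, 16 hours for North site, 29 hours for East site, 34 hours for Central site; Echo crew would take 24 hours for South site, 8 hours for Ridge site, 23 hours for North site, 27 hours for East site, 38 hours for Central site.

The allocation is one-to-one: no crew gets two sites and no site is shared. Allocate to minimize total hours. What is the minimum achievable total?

Optimal: Delta crew→South site (11 hours), Bravo crew→North site (19 hours), Golf crew→East site (12 hours), Sierra crew→Central site (34 hours), Echo crew→Ridge site (8 hours) — total 11+19+12+34+8 = 84 hours.
Next-best assignment: Delta crew→South site, Bravo crew→Central site, Golf crew→East site, Sierra crew→North site, Echo crew→Ridge site = 86 hours.

Minimum total: 84 hours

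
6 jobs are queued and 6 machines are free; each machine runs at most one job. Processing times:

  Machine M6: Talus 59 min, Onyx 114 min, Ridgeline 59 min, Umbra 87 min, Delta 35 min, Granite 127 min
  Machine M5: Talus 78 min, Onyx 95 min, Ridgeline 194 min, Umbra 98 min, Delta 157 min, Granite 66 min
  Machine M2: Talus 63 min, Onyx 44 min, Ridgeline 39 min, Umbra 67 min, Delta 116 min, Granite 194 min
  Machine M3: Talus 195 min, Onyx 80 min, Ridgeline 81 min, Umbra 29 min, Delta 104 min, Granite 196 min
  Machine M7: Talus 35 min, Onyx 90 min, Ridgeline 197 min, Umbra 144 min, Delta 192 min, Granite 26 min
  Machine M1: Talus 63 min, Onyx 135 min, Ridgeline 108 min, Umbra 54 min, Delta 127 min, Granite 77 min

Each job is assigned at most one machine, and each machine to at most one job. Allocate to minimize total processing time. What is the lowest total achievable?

Minimum total: 287 min

Optimal: Talus→Machine M1 (63 min), Onyx→Machine M5 (95 min), Ridgeline→Machine M2 (39 min), Umbra→Machine M3 (29 min), Delta→Machine M6 (35 min), Granite→Machine M7 (26 min) — total 63+95+39+29+35+26 = 287 min.
Swapping Onyx↔Delta (Onyx→Machine M6 114 min, Delta→Machine M5 157 min) adds 141.
Every other assignment is strictly worse.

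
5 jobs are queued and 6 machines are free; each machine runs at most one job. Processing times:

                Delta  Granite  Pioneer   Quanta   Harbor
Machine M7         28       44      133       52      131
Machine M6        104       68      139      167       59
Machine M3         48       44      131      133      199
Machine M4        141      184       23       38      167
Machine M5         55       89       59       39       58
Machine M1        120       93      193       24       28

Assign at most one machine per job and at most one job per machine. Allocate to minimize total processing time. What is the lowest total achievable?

This is a one-to-one assignment (minimum-cost bipartite matching).
Optimal: Delta→Machine M7 (28 min), Granite→Machine M3 (44 min), Pioneer→Machine M4 (23 min), Quanta→Machine M5 (39 min), Harbor→Machine M1 (28 min) — total 28+44+23+39+28 = 162 min.
Next-best assignment: Delta→Machine M7, Granite→Machine M3, Pioneer→Machine M4, Quanta→Machine M1, Harbor→Machine M5 = 177 min.

Minimum total: 162 min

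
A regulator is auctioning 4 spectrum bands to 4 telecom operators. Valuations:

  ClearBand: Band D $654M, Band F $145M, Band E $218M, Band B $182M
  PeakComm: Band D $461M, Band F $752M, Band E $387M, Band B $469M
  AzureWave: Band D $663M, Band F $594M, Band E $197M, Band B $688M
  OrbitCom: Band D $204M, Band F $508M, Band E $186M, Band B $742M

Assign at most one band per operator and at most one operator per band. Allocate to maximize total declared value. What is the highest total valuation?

Max total: $2377M

Treat this as an assignment problem: match each operator to one band.
Optimal: ClearBand→Band D ($654M), PeakComm→Band E ($387M), AzureWave→Band F ($594M), OrbitCom→Band B ($742M) — total 654+387+594+742 = $2377M.
Max-entry greedy (repeatedly take the single best remaining cell) gives $2375M, worse by 2.
Next-best assignment: ClearBand→Band E, PeakComm→Band F, AzureWave→Band D, OrbitCom→Band B = $2375M.
Checked against all permutations: $2377M is optimal.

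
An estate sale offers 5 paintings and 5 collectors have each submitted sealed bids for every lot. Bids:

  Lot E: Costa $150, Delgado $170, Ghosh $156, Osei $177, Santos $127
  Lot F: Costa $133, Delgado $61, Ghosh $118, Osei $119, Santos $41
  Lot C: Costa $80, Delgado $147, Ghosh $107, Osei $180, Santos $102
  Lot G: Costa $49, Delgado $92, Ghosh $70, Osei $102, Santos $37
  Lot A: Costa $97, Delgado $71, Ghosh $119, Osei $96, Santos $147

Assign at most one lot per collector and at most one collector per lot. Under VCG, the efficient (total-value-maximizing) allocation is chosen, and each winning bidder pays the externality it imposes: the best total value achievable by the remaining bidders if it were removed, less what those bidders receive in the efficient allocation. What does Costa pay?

Efficient allocation: Costa→Lot F ($133), Delgado→Lot G ($92), Ghosh→Lot E ($156), Osei→Lot C ($180), Santos→Lot A ($147); total welfare W = $708.
Costa receives Lot F at value $133, so the others get W − 133 = $575.
Without Costa: best allocation of the remaining 4 bidders over all 5 lots is Delgado→Lot E ($170), Ghosh→Lot F ($118), Osei→Lot C ($180), Santos→Lot A ($147), total $615.
VCG payment = (others' best without Costa) − (others' welfare with Costa) = 615 − 575 = $40.

Costa pays $40.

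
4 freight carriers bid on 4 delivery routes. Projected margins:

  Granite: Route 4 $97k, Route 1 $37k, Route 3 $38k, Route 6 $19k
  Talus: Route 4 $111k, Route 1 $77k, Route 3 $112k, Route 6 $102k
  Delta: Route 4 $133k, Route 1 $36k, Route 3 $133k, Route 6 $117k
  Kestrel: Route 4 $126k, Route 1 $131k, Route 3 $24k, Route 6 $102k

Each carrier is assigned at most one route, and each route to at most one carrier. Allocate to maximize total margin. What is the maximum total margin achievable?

Maximum total: $463k

Optimal: Granite→Route 4 ($97k), Talus→Route 6 ($102k), Delta→Route 3 ($133k), Kestrel→Route 1 ($131k) — total 97+102+133+131 = $463k.
Row-greedy (each carrier in turn takes its best remaining route) gives $457k, worse by 6.
Next-best assignment: Granite→Route 4, Talus→Route 3, Delta→Route 6, Kestrel→Route 1 = $457k.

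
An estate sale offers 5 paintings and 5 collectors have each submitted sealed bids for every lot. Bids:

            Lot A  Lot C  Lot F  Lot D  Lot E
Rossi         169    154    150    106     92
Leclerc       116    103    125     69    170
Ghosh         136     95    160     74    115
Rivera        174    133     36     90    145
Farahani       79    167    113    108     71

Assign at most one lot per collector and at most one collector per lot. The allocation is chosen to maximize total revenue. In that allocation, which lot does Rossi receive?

Rossi receives Lot D.

Treat this as an assignment problem: match each collector to one lot.
Optimal: Rossi→Lot D ($106), Leclerc→Lot E ($170), Ghosh→Lot F ($160), Rivera→Lot A ($174), Farahani→Lot C ($167) — total 106+170+160+174+167 = $777.
Row-greedy (each collector in turn takes its best remaining lot) gives $740, worse by 37.
Next-best assignment: Rossi→Lot C, Leclerc→Lot E, Ghosh→Lot F, Rivera→Lot A, Farahani→Lot D = $766.
Swapping Farahani↔Leclerc (Farahani→Lot E $71, Leclerc→Lot C $103) loses 163.
Rossi's own top lot is Lot A ($169), but forcing Rossi→Lot A and reassigning the rest optimally gives only $756 — worse by 21.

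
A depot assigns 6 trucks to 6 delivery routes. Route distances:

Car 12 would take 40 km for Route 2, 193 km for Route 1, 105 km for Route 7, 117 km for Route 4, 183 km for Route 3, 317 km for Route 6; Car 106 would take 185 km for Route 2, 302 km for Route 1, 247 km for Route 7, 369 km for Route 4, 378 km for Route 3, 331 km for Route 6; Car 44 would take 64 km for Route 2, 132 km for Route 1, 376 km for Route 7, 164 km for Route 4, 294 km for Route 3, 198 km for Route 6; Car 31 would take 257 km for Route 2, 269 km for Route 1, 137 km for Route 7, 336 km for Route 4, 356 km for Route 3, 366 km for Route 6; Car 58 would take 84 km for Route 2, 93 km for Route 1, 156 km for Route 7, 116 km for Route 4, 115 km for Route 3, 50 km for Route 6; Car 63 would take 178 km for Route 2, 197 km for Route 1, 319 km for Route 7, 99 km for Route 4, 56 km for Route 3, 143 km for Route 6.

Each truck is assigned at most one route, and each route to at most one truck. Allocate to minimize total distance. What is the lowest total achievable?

This is the linear assignment problem.
Optimal: Car 12→Route 4 (117 km), Car 106→Route 2 (185 km), Car 44→Route 1 (132 km), Car 31→Route 7 (137 km), Car 58→Route 6 (50 km), Car 63→Route 3 (56 km) — total 117+185+132+137+50+56 = 677 km.
Min-entry greedy (repeatedly take the single cheapest remaining cell) gives 784 km, worse by 107.
Next-best assignment: Car 12→Route 4, Car 106→Route 1, Car 44→Route 2, Car 31→Route 7, Car 58→Route 6, Car 63→Route 3 = 726 km.
Every other assignment is strictly worse.

Minimum total: 677 km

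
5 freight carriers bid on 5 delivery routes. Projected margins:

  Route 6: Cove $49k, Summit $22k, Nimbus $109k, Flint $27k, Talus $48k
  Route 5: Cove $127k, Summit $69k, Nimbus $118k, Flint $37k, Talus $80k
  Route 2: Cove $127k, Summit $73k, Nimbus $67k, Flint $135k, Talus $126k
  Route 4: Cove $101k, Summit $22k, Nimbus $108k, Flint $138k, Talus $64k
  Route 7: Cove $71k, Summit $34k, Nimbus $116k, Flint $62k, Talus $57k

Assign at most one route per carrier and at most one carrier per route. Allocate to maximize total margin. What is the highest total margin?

Max total: $534k

This is the linear assignment problem.
Optimal: Cove→Route 5 ($127k), Summit→Route 7 ($34k), Nimbus→Route 6 ($109k), Flint→Route 4 ($138k), Talus→Route 2 ($126k) — total 127+34+109+138+126 = $534k.
Max-entry greedy (repeatedly take the single best remaining cell) gives $529k, worse by 5.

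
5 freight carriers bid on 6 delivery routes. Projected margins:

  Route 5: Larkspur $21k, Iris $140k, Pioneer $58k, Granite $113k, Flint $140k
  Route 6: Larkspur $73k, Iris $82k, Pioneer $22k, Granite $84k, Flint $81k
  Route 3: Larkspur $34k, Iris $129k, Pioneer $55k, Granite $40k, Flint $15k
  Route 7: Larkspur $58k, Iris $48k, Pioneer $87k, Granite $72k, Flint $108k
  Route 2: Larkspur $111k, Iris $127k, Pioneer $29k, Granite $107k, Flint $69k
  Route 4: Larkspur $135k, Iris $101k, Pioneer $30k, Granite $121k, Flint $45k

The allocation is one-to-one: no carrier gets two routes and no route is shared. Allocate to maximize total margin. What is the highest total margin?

Treat this as an assignment problem: match each carrier to one route.
Optimal: Larkspur→Route 4 ($135k), Iris→Route 3 ($129k), Pioneer→Route 7 ($87k), Granite→Route 2 ($107k), Flint→Route 5 ($140k) — total 135+129+87+107+140 = $598k.
Next-best assignment: Larkspur→Route 2, Iris→Route 3, Pioneer→Route 7, Granite→Route 4, Flint→Route 5 = $588k.
Every other assignment is strictly worse.

Maximum total: $598k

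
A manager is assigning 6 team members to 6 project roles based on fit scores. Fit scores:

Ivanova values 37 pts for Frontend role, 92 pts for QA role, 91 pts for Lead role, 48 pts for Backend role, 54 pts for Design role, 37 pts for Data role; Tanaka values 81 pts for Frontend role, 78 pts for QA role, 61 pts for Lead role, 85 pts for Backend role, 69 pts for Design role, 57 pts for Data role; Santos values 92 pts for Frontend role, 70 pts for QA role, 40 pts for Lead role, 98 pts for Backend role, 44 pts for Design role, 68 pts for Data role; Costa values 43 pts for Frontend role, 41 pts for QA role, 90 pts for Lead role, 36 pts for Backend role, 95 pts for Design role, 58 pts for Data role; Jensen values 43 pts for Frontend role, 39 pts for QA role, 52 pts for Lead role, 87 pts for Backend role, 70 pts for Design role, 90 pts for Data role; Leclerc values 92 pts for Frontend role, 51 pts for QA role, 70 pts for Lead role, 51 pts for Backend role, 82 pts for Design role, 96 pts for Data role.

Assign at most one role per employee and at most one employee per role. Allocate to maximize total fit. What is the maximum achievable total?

Max total: 544 pts

This is the linear assignment problem.
Optimal: Ivanova→Lead role (91 pts), Tanaka→QA role (78 pts), Santos→Backend role (98 pts), Costa→Design role (95 pts), Jensen→Data role (90 pts), Leclerc→Frontend role (92 pts) — total 91+78+98+95+90+92 = 544 pts.
Max-entry greedy (repeatedly take the single best remaining cell) gives 514 pts, worse by 30.
Next-best assignment: Ivanova→Lead role, Tanaka→QA role, Santos→Frontend role, Costa→Design role, Jensen→Backend role, Leclerc→Data role = 539 pts.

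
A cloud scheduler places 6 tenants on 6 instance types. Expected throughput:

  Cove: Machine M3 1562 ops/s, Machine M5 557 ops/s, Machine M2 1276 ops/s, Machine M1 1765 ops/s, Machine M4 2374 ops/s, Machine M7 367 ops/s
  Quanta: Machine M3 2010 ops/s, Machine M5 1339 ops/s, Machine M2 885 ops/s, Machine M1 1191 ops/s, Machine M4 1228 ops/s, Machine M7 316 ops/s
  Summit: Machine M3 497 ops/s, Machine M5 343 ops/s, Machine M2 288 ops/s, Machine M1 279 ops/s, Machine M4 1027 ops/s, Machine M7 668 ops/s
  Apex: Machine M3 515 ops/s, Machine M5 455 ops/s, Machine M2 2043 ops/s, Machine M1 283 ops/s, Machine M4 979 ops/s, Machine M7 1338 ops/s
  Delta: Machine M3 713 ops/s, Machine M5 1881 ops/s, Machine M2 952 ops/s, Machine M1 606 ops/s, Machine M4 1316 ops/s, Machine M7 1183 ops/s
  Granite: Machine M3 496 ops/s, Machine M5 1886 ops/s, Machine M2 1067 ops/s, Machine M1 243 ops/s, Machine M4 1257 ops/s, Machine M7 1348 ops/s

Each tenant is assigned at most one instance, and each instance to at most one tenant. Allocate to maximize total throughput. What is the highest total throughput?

Optimal: Cove→Machine M1 (1765 ops/s), Quanta→Machine M3 (2010 ops/s), Summit→Machine M4 (1027 ops/s), Apex→Machine M2 (2043 ops/s), Delta→Machine M5 (1881 ops/s), Granite→Machine M7 (1348 ops/s) — total 1765+2010+1027+2043+1881+1348 = 10074 ops/s.
Max-entry greedy (repeatedly take the single best remaining cell) gives 9775 ops/s, worse by 299.
Every other assignment is strictly worse.

Max total: 10074 ops/s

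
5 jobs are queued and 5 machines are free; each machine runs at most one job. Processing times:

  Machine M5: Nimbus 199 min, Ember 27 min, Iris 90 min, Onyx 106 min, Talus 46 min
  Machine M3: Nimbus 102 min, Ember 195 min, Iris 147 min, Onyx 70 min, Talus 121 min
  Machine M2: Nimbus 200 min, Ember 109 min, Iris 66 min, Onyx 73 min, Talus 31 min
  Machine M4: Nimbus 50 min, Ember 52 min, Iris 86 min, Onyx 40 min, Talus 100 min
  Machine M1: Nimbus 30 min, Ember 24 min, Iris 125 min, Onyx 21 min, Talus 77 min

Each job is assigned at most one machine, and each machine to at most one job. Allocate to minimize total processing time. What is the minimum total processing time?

Minimum total: 244 min

Treat this as an assignment problem: match each job to one machine.
Optimal: Nimbus→Machine M1 (30 min), Ember→Machine M5 (27 min), Iris→Machine M4 (86 min), Onyx→Machine M3 (70 min), Talus→Machine M2 (31 min) — total 30+27+86+70+31 = 244 min.
Column-greedy (each machine in turn goes to its cheapest remaining job) gives 303 min, worse by 59.
Checked against all permutations: 244 min is optimal.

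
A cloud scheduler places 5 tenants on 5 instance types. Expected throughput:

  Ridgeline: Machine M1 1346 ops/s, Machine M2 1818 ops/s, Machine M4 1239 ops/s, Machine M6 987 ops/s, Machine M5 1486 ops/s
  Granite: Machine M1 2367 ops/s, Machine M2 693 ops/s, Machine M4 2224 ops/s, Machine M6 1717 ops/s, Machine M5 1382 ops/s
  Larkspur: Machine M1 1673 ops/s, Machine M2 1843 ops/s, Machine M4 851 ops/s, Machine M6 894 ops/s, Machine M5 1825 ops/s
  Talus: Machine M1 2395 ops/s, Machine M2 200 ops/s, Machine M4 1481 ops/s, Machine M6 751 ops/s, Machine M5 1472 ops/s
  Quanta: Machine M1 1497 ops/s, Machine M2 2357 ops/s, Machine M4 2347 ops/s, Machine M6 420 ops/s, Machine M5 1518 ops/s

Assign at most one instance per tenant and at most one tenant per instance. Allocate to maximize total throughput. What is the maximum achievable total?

Max total: 10102 ops/s

This is a one-to-one assignment (maximum-weight bipartite matching).
Optimal: Ridgeline→Machine M2 (1818 ops/s), Granite→Machine M6 (1717 ops/s), Larkspur→Machine M5 (1825 ops/s), Talus→Machine M1 (2395 ops/s), Quanta→Machine M4 (2347 ops/s) — total 1818+1717+1825+2395+2347 = 10102 ops/s.
Max-entry greedy (repeatedly take the single best remaining cell) gives 9788 ops/s, worse by 314.
Next-best assignment: Ridgeline→Machine M6, Granite→Machine M4, Larkspur→Machine M5, Talus→Machine M1, Quanta→Machine M2 = 9788 ops/s.
Checked against all permutations: 10102 ops/s is optimal.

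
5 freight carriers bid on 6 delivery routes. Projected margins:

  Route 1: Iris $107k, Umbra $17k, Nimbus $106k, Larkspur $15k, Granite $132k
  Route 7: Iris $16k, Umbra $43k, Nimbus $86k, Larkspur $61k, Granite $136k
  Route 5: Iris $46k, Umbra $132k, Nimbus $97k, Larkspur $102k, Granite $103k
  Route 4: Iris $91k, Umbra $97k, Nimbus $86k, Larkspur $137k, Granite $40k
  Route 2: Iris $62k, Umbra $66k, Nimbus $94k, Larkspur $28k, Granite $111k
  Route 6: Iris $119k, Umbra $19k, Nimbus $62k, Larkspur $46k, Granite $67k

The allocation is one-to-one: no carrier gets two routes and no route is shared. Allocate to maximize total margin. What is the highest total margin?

Maximum total: $630k

Treat this as an assignment problem: match each carrier to one route.
Optimal: Iris→Route 6 ($119k), Umbra→Route 5 ($132k), Nimbus→Route 1 ($106k), Larkspur→Route 4 ($137k), Granite→Route 7 ($136k) — total 119+132+106+137+136 = $630k.
Column-greedy (each route in turn goes to its best remaining carrier) gives $549k, worse by 81.
Every other assignment is strictly worse.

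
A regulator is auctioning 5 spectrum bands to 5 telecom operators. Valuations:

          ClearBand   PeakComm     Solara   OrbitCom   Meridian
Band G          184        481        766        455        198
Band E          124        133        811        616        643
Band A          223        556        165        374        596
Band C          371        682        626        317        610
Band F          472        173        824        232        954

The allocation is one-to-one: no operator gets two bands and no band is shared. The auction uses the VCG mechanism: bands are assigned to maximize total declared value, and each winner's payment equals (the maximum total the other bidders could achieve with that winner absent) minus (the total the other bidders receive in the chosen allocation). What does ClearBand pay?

ClearBand pays $126M.

Efficient allocation: ClearBand→Band C ($371M), PeakComm→Band A ($556M), Solara→Band G ($766M), OrbitCom→Band E ($616M), Meridian→Band F ($954M); total welfare W = $3263M.
ClearBand receives Band C at value $371M, so the others get W − 371 = $2892M.
Without ClearBand: best allocation of the remaining 4 bidders over all 5 bands is PeakComm→Band C ($682M), Solara→Band G ($766M), OrbitCom→Band E ($616M), Meridian→Band F ($954M), total $3018M.
VCG payment = (others' best without ClearBand) − (others' welfare with ClearBand) = 3018 − 2892 = $126M.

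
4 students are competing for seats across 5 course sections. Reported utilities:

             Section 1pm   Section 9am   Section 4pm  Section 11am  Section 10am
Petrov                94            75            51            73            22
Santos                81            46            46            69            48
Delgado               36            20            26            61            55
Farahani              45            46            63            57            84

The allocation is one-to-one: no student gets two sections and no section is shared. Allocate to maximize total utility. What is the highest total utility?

Maximum total: 301 points

This is a one-to-one assignment (maximum-weight bipartite matching).
Optimal: Petrov→Section 9am (75 points), Santos→Section 1pm (81 points), Delgado→Section 11am (61 points), Farahani→Section 10am (84 points) — total 75+81+61+84 = 301 points.
Row-greedy (each student in turn takes its best remaining section) gives 281 points, worse by 20.
Checked against all permutations: 301 points is optimal.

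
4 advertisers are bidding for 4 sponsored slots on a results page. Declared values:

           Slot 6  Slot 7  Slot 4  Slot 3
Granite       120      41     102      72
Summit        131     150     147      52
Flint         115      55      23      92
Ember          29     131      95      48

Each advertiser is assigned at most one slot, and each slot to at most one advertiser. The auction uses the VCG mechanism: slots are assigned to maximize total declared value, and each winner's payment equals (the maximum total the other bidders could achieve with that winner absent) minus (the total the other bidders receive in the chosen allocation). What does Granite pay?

Granite pays $23.

Efficient allocation: Granite→Slot 6 ($120), Summit→Slot 4 ($147), Flint→Slot 3 ($92), Ember→Slot 7 ($131); total welfare W = $490.
Granite receives Slot 6 at value $120, so the others get W − 120 = $370.
Without Granite: best allocation of the remaining 3 bidders over all 4 slots is Summit→Slot 4 ($147), Flint→Slot 6 ($115), Ember→Slot 7 ($131), total $393.
VCG payment = (others' best without Granite) − (others' welfare with Granite) = 393 − 370 = $23.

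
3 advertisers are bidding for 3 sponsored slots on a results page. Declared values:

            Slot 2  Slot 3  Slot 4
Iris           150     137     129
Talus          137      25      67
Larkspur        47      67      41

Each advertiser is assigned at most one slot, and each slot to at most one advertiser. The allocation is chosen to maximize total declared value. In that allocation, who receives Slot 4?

Iris receives Slot 4.

Optimal: Iris→Slot 4 ($129), Talus→Slot 2 ($137), Larkspur→Slot 3 ($67) — total 129+137+67 = $333.
Column-greedy (each slot in turn goes to its best remaining advertiser) gives $284, worse by 49.
Swapping Iris↔Talus (Iris→Slot 2 $150, Talus→Slot 4 $67) loses 49.
Iris's own top slot is Slot 2 ($150), but forcing Iris→Slot 2 and reassigning the rest optimally gives only $284 — worse by 49.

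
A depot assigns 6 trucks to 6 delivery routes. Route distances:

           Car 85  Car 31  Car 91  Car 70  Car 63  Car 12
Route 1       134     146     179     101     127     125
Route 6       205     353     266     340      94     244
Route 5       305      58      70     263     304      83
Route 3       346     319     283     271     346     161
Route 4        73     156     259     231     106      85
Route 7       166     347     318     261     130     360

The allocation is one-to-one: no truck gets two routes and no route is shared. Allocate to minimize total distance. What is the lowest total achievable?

Optimal: Car 85→Route 7 (166 km), Car 31→Route 4 (156 km), Car 91→Route 5 (70 km), Car 70→Route 1 (101 km), Car 63→Route 6 (94 km), Car 12→Route 3 (161 km) — total 166+156+70+101+94+161 = 748 km.
Column-greedy (each route in turn goes to its cheapest remaining truck) gives 805 km, worse by 57.
Checked against all permutations: 748 km is optimal.

Minimum total: 748 km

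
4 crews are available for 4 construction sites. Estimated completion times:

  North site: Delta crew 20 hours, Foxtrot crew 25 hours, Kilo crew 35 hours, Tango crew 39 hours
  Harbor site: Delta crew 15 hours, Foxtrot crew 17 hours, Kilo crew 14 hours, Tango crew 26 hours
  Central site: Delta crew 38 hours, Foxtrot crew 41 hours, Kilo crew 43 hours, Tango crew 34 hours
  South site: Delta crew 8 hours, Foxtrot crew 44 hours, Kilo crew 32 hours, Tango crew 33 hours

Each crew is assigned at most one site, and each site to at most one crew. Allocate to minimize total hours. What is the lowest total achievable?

Min total: 81 hours

Treat this as an assignment problem: match each crew to one site.
Optimal: Delta crew→South site (8 hours), Foxtrot crew→North site (25 hours), Kilo crew→Harbor site (14 hours), Tango crew→Central site (34 hours) — total 8+25+14+34 = 81 hours.
Column-greedy (each site in turn goes to its cheapest remaining crew) gives 112 hours, worse by 31.
Next-best assignment: Delta crew→South site, Foxtrot crew→Harbor site, Kilo crew→North site, Tango crew→Central site = 94 hours.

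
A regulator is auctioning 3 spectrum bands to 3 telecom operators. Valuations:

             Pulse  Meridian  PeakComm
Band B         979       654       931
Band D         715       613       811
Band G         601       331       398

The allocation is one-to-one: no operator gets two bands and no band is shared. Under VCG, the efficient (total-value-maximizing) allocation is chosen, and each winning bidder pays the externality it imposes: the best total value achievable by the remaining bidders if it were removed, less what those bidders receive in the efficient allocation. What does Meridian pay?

Meridian pays $258M.

Efficient allocation: Pulse→Band G ($601M), Meridian→Band D ($613M), PeakComm→Band B ($931M); total welfare W = $2145M.
Meridian receives Band D at value $613M, so the others get W − 613 = $1532M.
Without Meridian: best allocation of the remaining 2 bidders over all 3 bands is Pulse→Band B ($979M), PeakComm→Band D ($811M), total $1790M.
VCG payment = (others' best without Meridian) − (others' welfare with Meridian) = 1790 − 1532 = $258M.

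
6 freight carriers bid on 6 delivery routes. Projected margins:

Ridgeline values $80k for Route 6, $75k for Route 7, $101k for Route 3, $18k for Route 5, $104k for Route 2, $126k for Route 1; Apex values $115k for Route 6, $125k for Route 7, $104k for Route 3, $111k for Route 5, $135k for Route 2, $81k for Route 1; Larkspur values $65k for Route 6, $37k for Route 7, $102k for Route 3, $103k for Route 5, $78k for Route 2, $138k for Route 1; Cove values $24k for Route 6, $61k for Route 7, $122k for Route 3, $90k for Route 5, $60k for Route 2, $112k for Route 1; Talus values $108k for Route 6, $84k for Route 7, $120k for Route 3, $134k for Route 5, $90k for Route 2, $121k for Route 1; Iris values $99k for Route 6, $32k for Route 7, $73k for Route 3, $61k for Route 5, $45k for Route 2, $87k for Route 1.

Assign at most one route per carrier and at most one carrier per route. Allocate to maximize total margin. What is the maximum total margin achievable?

Maximum total: $722k

Optimal: Ridgeline→Route 2 ($104k), Apex→Route 7 ($125k), Larkspur→Route 1 ($138k), Cove→Route 3 ($122k), Talus→Route 5 ($134k), Iris→Route 6 ($99k) — total 104+125+138+122+134+99 = $722k.
Swapping Ridgeline↔Cove (Ridgeline→Route 3 $101k, Cove→Route 2 $60k) loses 65.
No other one-to-one assignment exceeds $722k.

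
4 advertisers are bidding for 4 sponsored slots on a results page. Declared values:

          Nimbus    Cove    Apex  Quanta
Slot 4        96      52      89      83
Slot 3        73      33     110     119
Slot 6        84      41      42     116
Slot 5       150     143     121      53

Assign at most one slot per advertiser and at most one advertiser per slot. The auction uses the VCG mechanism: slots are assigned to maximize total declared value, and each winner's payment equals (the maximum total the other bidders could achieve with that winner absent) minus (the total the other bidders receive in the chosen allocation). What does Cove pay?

Cove pays $54.

Efficient allocation: Nimbus→Slot 4 ($96), Cove→Slot 5 ($143), Apex→Slot 3 ($110), Quanta→Slot 6 ($116); total welfare W = $465.
Cove receives Slot 5 at value $143, so the others get W − 143 = $322.
Without Cove: best allocation of the remaining 3 bidders over all 4 slots is Nimbus→Slot 5 ($150), Apex→Slot 3 ($110), Quanta→Slot 6 ($116), total $376.
VCG payment = (others' best without Cove) − (others' welfare with Cove) = 376 − 322 = $54.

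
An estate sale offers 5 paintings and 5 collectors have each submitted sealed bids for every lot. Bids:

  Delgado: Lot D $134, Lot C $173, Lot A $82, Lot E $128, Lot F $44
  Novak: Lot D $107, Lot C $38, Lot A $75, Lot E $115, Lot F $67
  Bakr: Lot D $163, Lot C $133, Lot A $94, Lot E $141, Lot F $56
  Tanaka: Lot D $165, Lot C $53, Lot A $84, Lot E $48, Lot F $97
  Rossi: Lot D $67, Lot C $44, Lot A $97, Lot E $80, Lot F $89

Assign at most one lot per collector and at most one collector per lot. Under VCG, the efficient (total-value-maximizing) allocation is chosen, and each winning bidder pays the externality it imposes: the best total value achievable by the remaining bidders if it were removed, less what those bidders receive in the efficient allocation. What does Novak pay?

Efficient allocation: Delgado→Lot C ($173), Novak→Lot E ($115), Bakr→Lot D ($163), Tanaka→Lot F ($97), Rossi→Lot A ($97); total welfare W = $645.
Novak receives Lot E at value $115, so the others get W − 115 = $530.
Without Novak: best allocation of the remaining 4 bidders over all 5 lots is Delgado→Lot C ($173), Bakr→Lot E ($141), Tanaka→Lot D ($165), Rossi→Lot A ($97), total $576.
VCG payment = (others' best without Novak) − (others' welfare with Novak) = 576 − 530 = $46.

Novak pays $46.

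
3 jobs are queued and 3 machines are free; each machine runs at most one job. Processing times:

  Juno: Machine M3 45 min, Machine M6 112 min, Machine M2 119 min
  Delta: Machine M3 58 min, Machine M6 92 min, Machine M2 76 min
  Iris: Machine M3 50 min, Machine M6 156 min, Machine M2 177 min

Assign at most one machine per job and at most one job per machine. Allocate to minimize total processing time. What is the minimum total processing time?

Minimum total: 238 min

Optimal: Juno→Machine M6 (112 min), Delta→Machine M2 (76 min), Iris→Machine M3 (50 min) — total 112+76+50 = 238 min.
Min-entry greedy (repeatedly take the single cheapest remaining cell) gives 277 min, worse by 39.
No other one-to-one assignment undercuts 238 min.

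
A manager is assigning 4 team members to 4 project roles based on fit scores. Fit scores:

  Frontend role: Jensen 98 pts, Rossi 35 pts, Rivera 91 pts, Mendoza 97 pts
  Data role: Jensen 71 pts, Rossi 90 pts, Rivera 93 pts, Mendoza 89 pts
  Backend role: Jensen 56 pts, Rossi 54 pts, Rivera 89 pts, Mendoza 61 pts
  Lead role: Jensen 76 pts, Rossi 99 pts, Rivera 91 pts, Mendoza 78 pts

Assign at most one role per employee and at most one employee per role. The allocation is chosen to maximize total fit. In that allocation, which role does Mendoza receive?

Mendoza receives Data role.

Optimal: Jensen→Frontend role (98 pts), Rossi→Lead role (99 pts), Rivera→Backend role (89 pts), Mendoza→Data role (89 pts) — total 98+99+89+89 = 375 pts.
Max-entry greedy (repeatedly take the single best remaining cell) gives 351 pts, worse by 24.
Next-best assignment: Jensen→Data role, Rossi→Lead role, Rivera→Backend role, Mendoza→Frontend role = 356 pts.
Mendoza's own top role is Frontend role (97 pts), but forcing Mendoza→Frontend role and reassigning the rest optimally gives only 356 pts — worse by 19.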